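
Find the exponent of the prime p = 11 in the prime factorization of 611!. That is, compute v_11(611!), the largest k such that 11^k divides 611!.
v_11(611!) = 60

Legendre's formula: v_p(n!) = Σ_{k ≥ 1} ⌊n / p^k⌋. For p = 11, n = 611, the terms are:
  ⌊611/11^1⌋ = ⌊611/11⌋ = 55
  ⌊611/11^2⌋ = ⌊611/121⌋ = 5
(the next term ⌊611/11^3⌋ = 0, terminating the sum). Summing: v_11(611!) = 55 + 5 = 60.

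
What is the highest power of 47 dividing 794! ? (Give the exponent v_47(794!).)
v_47(794!) = 16

Legendre's formula: v_p(n!) = Σ_{k ≥ 1} ⌊n / p^k⌋. For p = 47, n = 794, the terms are:
  ⌊794/47^1⌋ = ⌊794/47⌋ = 16
(the next term ⌊794/47^2⌋ = 0, terminating the sum). Summing: v_47(794!) = 16 = 16.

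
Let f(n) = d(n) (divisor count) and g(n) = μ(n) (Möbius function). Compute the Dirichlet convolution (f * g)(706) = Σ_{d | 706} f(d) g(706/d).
(d * μ)(706) = 1

Divisors of 706: [1, 2, 353, 706]. For each d | 706:
  d = 1: d(1) · μ(706/1) = 1 · 1 = 1
  d = 2: d(2) · μ(706/2) = 2 · -1 = -2
  d = 353: d(353) · μ(706/353) = 2 · -1 = -2
  d = 706: d(706) · μ(706/706) = 4 · 1 = 4
Summing: (d * μ)(706) = 1 + -2 + -2 + 4 = 1.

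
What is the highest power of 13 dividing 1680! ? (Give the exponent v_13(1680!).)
v_13(1680!) = 138

Legendre's formula: v_p(n!) = Σ_{k ≥ 1} ⌊n / p^k⌋. For p = 13, n = 1680, the terms are:
  ⌊1680/13^1⌋ = ⌊1680/13⌋ = 129
  ⌊1680/13^2⌋ = ⌊1680/169⌋ = 9
(the next term ⌊1680/13^3⌋ = 0, terminating the sum). Summing: v_13(1680!) = 129 + 9 = 138.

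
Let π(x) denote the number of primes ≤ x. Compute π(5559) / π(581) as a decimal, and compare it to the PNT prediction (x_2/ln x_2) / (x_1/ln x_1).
π(5559)/π(581) = 733/106 ≈ 6.9151;  PNT prediction ≈ 7.0621.

π(581) = 106 and π(5559) = 733, so π(5559)/π(581) ≈ 6.9151. The PNT-predicted ratio is (5559/ln(5559)) / (581/ln(581)) ≈ 7.0621. The two agree to within a few percent, as expected.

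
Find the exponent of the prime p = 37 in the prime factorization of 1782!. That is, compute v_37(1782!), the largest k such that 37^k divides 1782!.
v_37(1782!) = 49

Legendre's formula: v_p(n!) = Σ_{k ≥ 1} ⌊n / p^k⌋. For p = 37, n = 1782, the terms are:
  ⌊1782/37^1⌋ = ⌊1782/37⌋ = 48
  ⌊1782/37^2⌋ = ⌊1782/1369⌋ = 1
(the next term ⌊1782/37^3⌋ = 0, terminating the sum). Summing: v_37(1782!) = 48 + 1 = 49.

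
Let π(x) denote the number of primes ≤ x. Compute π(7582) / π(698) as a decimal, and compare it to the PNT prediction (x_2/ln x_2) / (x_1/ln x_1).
π(7582)/π(698) = 962/125 ≈ 7.6960;  PNT prediction ≈ 7.9621.

π(698) = 125 and π(7582) = 962, so π(7582)/π(698) ≈ 7.6960. The PNT-predicted ratio is (7582/ln(7582)) / (698/ln(698)) ≈ 7.9621. The two agree to within a few percent, as expected.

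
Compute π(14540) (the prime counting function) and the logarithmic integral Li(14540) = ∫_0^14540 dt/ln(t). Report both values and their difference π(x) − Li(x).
π(14540) = 1702;  Li(14540) ≈ 1728.71;  π(x) − Li(x) ≈ -26.71.

Direct count of primes ≤ 14540 gives π(14540) = 1702. Numerical evaluation of the logarithmic integral gives Li(14540) ≈ 1728.71. The difference π(x) − Li(x) ≈ -26.71 is typically negative for small/moderate x (Li(x) overestimates), though Littlewood's theorem shows this sign changes infinitely often.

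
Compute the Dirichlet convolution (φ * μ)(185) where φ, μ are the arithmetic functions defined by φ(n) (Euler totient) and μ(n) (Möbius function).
(φ * μ)(185) = 105

Divisors of 185: [1, 5, 37, 185]. For each d | 185:
  d = 1: φ(1) · μ(185/1) = 1 · 1 = 1
  d = 5: φ(5) · μ(185/5) = 4 · -1 = -4
  d = 37: φ(37) · μ(185/37) = 36 · -1 = -36
  d = 185: φ(185) · μ(185/185) = 144 · 1 = 144
Summing: (φ * μ)(185) = 1 + -4 + -36 + 144 = 105.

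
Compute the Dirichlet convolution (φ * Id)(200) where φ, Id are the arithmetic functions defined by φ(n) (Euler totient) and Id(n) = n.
(φ * Id)(200) = 1300

Divisors of 200: [1, 2, 4, 5, 8, 10, 20, 25, 40, 50, 100, 200]. For each d | 200:
  d = 1: φ(1) · Id(200/1) = 1 · 200 = 200
  d = 2: φ(2) · Id(200/2) = 1 · 100 = 100
  d = 4: φ(4) · Id(200/4) = 2 · 50 = 100
  d = 5: φ(5) · Id(200/5) = 4 · 40 = 160
  d = 8: φ(8) · Id(200/8) = 4 · 25 = 100
  d = 10: φ(10) · Id(200/10) = 4 · 20 = 80
  d = 20: φ(20) · Id(200/20) = 8 · 10 = 80
  d = 25: φ(25) · Id(200/25) = 20 · 8 = 160
  d = 40: φ(40) · Id(200/40) = 16 · 5 = 80
  d = 50: φ(50) · Id(200/50) = 20 · 4 = 80
  d = 100: φ(100) · Id(200/100) = 40 · 2 = 80
  d = 200: φ(200) · Id(200/200) = 80 · 1 = 80
Summing: (φ * Id)(200) = 200 + 100 + 100 + 160 + 100 + 80 + 80 + 160 + 80 + 80 + 80 + 80 = 1300.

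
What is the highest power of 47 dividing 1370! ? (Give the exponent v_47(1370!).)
v_47(1370!) = 29

Legendre's formula: v_p(n!) = Σ_{k ≥ 1} ⌊n / p^k⌋. For p = 47, n = 1370, the terms are:
  ⌊1370/47^1⌋ = ⌊1370/47⌋ = 29
(the next term ⌊1370/47^2⌋ = 0, terminating the sum). Summing: v_47(1370!) = 29 = 29.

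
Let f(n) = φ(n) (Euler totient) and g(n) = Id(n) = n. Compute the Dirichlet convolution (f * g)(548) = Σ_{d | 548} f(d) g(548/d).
(φ * Id)(548) = 2184

Divisors of 548: [1, 2, 4, 137, 274, 548]. For each d | 548:
  d = 1: φ(1) · Id(548/1) = 1 · 548 = 548
  d = 2: φ(2) · Id(548/2) = 1 · 274 = 274
  d = 4: φ(4) · Id(548/4) = 2 · 137 = 274
  d = 137: φ(137) · Id(548/137) = 136 · 4 = 544
  d = 274: φ(274) · Id(548/274) = 136 · 2 = 272
  d = 548: φ(548) · Id(548/548) = 272 · 1 = 272
Summing: (φ * Id)(548) = 548 + 274 + 274 + 544 + 272 + 272 = 2184.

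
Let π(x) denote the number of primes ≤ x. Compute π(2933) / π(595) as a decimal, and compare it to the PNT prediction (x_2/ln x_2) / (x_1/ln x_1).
π(2933)/π(595) = 423/108 ≈ 3.9167;  PNT prediction ≈ 3.9445.

π(595) = 108 and π(2933) = 423, so π(2933)/π(595) ≈ 3.9167. The PNT-predicted ratio is (2933/ln(2933)) / (595/ln(595)) ≈ 3.9445. The two agree to within a few percent, as expected.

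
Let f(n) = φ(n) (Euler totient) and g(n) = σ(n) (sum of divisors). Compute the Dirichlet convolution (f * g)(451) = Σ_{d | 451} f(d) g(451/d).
(φ * σ)(451) = 1804

Divisors of 451: [1, 11, 41, 451]. For each d | 451:
  d = 1: φ(1) · σ(451/1) = 1 · 504 = 504
  d = 11: φ(11) · σ(451/11) = 10 · 42 = 420
  d = 41: φ(41) · σ(451/41) = 40 · 12 = 480
  d = 451: φ(451) · σ(451/451) = 400 · 1 = 400
Summing: (φ * σ)(451) = 504 + 420 + 480 + 400 = 1804.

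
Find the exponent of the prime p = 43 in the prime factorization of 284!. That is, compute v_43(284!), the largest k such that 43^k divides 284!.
v_43(284!) = 6

Legendre's formula: v_p(n!) = Σ_{k ≥ 1} ⌊n / p^k⌋. For p = 43, n = 284, the terms are:
  ⌊284/43^1⌋ = ⌊284/43⌋ = 6
(the next term ⌊284/43^2⌋ = 0, terminating the sum). Summing: v_43(284!) = 6 = 6.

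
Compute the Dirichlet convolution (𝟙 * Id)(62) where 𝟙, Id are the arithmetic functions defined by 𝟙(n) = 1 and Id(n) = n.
(𝟙 * Id)(62) = 96

Divisors of 62: [1, 2, 31, 62]. For each d | 62:
  d = 1: 𝟙(1) · Id(62/1) = 1 · 62 = 62
  d = 2: 𝟙(2) · Id(62/2) = 1 · 31 = 31
  d = 31: 𝟙(31) · Id(62/31) = 1 · 2 = 2
  d = 62: 𝟙(62) · Id(62/62) = 1 · 1 = 1
Summing: (𝟙 * Id)(62) = 62 + 31 + 2 + 1 = 96.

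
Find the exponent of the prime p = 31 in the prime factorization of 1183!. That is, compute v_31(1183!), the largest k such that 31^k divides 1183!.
v_31(1183!) = 39

Legendre's formula: v_p(n!) = Σ_{k ≥ 1} ⌊n / p^k⌋. For p = 31, n = 1183, the terms are:
  ⌊1183/31^1⌋ = ⌊1183/31⌋ = 38
  ⌊1183/31^2⌋ = ⌊1183/961⌋ = 1
(the next term ⌊1183/31^3⌋ = 0, terminating the sum). Summing: v_31(1183!) = 38 + 1 = 39.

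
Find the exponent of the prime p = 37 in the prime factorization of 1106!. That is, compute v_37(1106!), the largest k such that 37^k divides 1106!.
v_37(1106!) = 29

Legendre's formula: v_p(n!) = Σ_{k ≥ 1} ⌊n / p^k⌋. For p = 37, n = 1106, the terms are:
  ⌊1106/37^1⌋ = ⌊1106/37⌋ = 29
(the next term ⌊1106/37^2⌋ = 0, terminating the sum). Summing: v_37(1106!) = 29 = 29.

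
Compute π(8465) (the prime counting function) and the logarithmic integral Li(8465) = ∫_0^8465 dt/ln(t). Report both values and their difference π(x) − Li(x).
π(8465) = 1058;  Li(8465) ≈ 1077.99;  π(x) − Li(x) ≈ -19.99.

Direct count of primes ≤ 8465 gives π(8465) = 1058. Numerical evaluation of the logarithmic integral gives Li(8465) ≈ 1077.99. The difference π(x) − Li(x) ≈ -19.99 is typically negative for small/moderate x (Li(x) overestimates), though Littlewood's theorem shows this sign changes infinitely often.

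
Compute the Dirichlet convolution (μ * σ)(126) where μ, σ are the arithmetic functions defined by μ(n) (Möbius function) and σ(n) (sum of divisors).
(μ * σ)(126) = 126

Divisors of 126: [1, 2, 3, 6, 7, 9, 14, 18, 21, 42, 63, 126]. For each d | 126:
  d = 1: μ(1) · σ(126/1) = 1 · 312 = 312
  d = 2: μ(2) · σ(126/2) = -1 · 104 = -104
  d = 3: μ(3) · σ(126/3) = -1 · 96 = -96
  d = 6: μ(6) · σ(126/6) = 1 · 32 = 32
  d = 7: μ(7) · σ(126/7) = -1 · 39 = -39
  d = 9: μ(9) · σ(126/9) = 0 · 24 = 0
  d = 14: μ(14) · σ(126/14) = 1 · 13 = 13
  d = 18: μ(18) · σ(126/18) = 0 · 8 = 0
  d = 21: μ(21) · σ(126/21) = 1 · 12 = 12
  d = 42: μ(42) · σ(126/42) = -1 · 4 = -4
  d = 63: μ(63) · σ(126/63) = 0 · 3 = 0
  d = 126: μ(126) · σ(126/126) = 0 · 1 = 0
Summing: (μ * σ)(126) = 312 + -104 + -96 + 32 + -39 + 0 + 13 + 0 + 12 + -4 + 0 + 0 = 126.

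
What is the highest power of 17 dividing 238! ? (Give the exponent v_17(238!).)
v_17(238!) = 14

Legendre's formula: v_p(n!) = Σ_{k ≥ 1} ⌊n / p^k⌋. For p = 17, n = 238, the terms are:
  ⌊238/17^1⌋ = ⌊238/17⌋ = 14
(the next term ⌊238/17^2⌋ = 0, terminating the sum). Summing: v_17(238!) = 14 = 14.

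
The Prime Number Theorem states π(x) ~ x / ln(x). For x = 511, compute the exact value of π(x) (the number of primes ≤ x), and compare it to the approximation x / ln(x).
π(511) = 97;  x/ln(x) ≈ 81.94;  relative error ≈ 15.53%.

Directly count primes up to 511: π(511) = 97. The PNT approximation gives 511/ln(511) ≈ 511/6.23637 ≈ 81.94. Relative error (π(x) − x/ln(x)) / π(x) ≈ 15.53%; the approximation is known to undercount slightly (Li(x) is a better estimate).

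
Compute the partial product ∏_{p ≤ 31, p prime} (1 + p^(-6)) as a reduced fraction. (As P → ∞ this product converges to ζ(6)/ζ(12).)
∏ = 27817995139941732182652708678753385001734002671757520/27350499395438163022926501194256392285250955967934357

The primes p ≤ 31 are [2, 3, 5, 7, 11, 13, 17, 19, 23, 29, 31]. For each, (1 + 1/p^6) = (p^6 + 1)/p^6. Multiplying these fractions over p ∈ [2, 3, 5, 7, 11, 13, 17, 19, 23, 29, 31] gives 27817995139941732182652708678753385001734002671757520/27350499395438163022926501194256392285250955967934357. (In the limit P → ∞ this tends to ζ(6)/ζ(12).)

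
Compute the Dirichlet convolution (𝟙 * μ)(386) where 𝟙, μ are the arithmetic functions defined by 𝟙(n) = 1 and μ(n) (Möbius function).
(𝟙 * μ)(386) = 0

Divisors of 386: [1, 2, 193, 386]. For each d | 386:
  d = 1: 𝟙(1) · μ(386/1) = 1 · 1 = 1
  d = 2: 𝟙(2) · μ(386/2) = 1 · -1 = -1
  d = 193: 𝟙(193) · μ(386/193) = 1 · -1 = -1
  d = 386: 𝟙(386) · μ(386/386) = 1 · 1 = 1
Summing: (𝟙 * μ)(386) = 1 + -1 + -1 + 1 = 0.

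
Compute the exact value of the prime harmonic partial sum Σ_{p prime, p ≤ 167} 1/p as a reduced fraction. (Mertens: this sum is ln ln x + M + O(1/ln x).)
Σ 1/p = 1840793455149223796977553240989608507934961889604586193282330007699/962947420735983927056946215901134429196419130606213075415963491270

π(167) = 39, so the primes ≤ 167 are [2, 3, 5, 7, 11, 13, 17, 19, 23, 29, 31, 37, 41, 43, 47, 53, 59, 61, 67, 71, 73, 79, 83, 89, 97, 101, 103, 107, 109, 113, 127, 131, 137, 139, 149, 151, 157, 163, 167]. Summing 1/p over these primes: 1840793455149223796977553240989608507934961889604586193282330007699/962947420735983927056946215901134429196419130606213075415963491270 ≈ 1.9116. Mertens estimate ln ln(167) + 0.2615 ≈ 1.8943.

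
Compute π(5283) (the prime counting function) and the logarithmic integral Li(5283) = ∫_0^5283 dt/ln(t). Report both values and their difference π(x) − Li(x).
π(5283) = 701;  Li(5283) ≈ 717.40;  π(x) − Li(x) ≈ -16.40.

Direct count of primes ≤ 5283 gives π(5283) = 701. Numerical evaluation of the logarithmic integral gives Li(5283) ≈ 717.40. The difference π(x) − Li(x) ≈ -16.40 is typically negative for small/moderate x (Li(x) overestimates), though Littlewood's theorem shows this sign changes infinitely often.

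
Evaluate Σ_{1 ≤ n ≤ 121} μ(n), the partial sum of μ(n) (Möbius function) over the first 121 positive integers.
Σ_{n ≤ 121} μ(n) = -3

Compute μ(n) for each 1 ≤ n ≤ 121: μ(1) = 1, μ(2) = -1, μ(3) = -1, μ(4) = 0, μ(5) = -1, μ(6) = 1, μ(7) = -1, μ(8) = 0, μ(9) = 0, μ(10) = 1, μ(11) = -1, μ(12) = 0, μ(13) = -1, μ(14) = 1, μ(15) = 1, μ(16) = 0, μ(17) = -1, μ(18) = 0, μ(19) = -1, μ(20) = 0, μ(21) = 1, μ(22) = 1, μ(23) = -1, μ(24) = 0, μ(25) = 0, μ(26) = 1, μ(27) = 0, μ(28) = 0, μ(29) = -1, μ(30) = -1, μ(31) = -1, μ(32) = 0, μ(33) = 1, μ(34) = 1, μ(35) = 1, μ(36) = 0, μ(37) = -1, μ(38) = 1, μ(39) = 1, μ(40) = 0, μ(41) = -1, μ(42) = -1, μ(43) = -1, μ(44) = 0, μ(45) = 0, μ(46) = 1, μ(47) = -1, μ(48) = 0, μ(49) = 0, μ(50) = 0, μ(51) = 1, μ(52) = 0, μ(53) = -1, μ(54) = 0, μ(55) = 1, μ(56) = 0, μ(57) = 1, μ(58) = 1, μ(59) = -1, μ(60) = 0, μ(61) = -1, μ(62) = 1, μ(63) = 0, μ(64) = 0, μ(65) = 1, μ(66) = -1, μ(67) = -1, μ(68) = 0, μ(69) = 1, μ(70) = -1, μ(71) = -1, μ(72) = 0, μ(73) = -1, μ(74) = 1, μ(75) = 0, μ(76) = 0, μ(77) = 1, μ(78) = -1, μ(79) = -1, μ(80) = 0, μ(81) = 0, μ(82) = 1, μ(83) = -1, μ(84) = 0, μ(85) = 1, μ(86) = 1, μ(87) = 1, μ(88) = 0, μ(89) = -1, μ(90) = 0, μ(91) = 1, μ(92) = 0, μ(93) = 1, μ(94) = 1, μ(95) = 1, μ(96) = 0, μ(97) = -1, μ(98) = 0, μ(99) = 0, μ(100) = 0, μ(101) = -1, μ(102) = -1, μ(103) = -1, μ(104) = 0, μ(105) = -1, μ(106) = 1, μ(107) = -1, μ(108) = 0, μ(109) = -1, μ(110) = -1, μ(111) = 1, μ(112) = 0, μ(113) = -1, μ(114) = -1, μ(115) = 1, μ(116) = 0, μ(117) = 0, μ(118) = 1, μ(119) = 1, μ(120) = 0, μ(121) = 0. Summing all 121 values: -3. (Mertens function M(x) = Σ_{n ≤ x} μ(n); on average M(x) should be small (PNT ⟺ M(x) = o(x)).)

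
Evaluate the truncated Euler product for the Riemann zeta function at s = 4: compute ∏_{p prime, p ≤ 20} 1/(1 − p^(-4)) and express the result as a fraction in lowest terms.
∏ = 7064087752265346803/6526834216796160000

The primes p ≤ 20 are [2, 3, 5, 7, 11, 13, 17, 19]. For each prime, (1 − 1/p^4)^(-1) = p^4 / (p^4 − 1). The product is (1 − 1/2^4)^(-1), (1 − 1/3^4)^(-1), (1 − 1/5^4)^(-1), (1 − 1/7^4)^(-1), (1 − 1/11^4)^(-1), (1 − 1/13^4)^(-1), (1 − 1/17^4)^(-1), (1 − 1/19^4)^(-1) = ∏ p^4 / (p^4 − 1) = 7064087752265346803/6526834216796160000.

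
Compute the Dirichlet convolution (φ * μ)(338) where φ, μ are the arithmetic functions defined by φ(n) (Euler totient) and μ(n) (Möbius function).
(φ * μ)(338) = 0

Divisors of 338: [1, 2, 13, 26, 169, 338]. For each d | 338:
  d = 1: φ(1) · μ(338/1) = 1 · 0 = 0
  d = 2: φ(2) · μ(338/2) = 1 · 0 = 0
  d = 13: φ(13) · μ(338/13) = 12 · 1 = 12
  d = 26: φ(26) · μ(338/26) = 12 · -1 = -12
  d = 169: φ(169) · μ(338/169) = 156 · -1 = -156
  d = 338: φ(338) · μ(338/338) = 156 · 1 = 156
Summing: (φ * μ)(338) = 0 + 0 + 12 + -12 + -156 + 156 = 0.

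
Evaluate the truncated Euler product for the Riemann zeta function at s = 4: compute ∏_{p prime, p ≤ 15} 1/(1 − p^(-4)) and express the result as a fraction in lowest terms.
∏ = 11033033011/10194124800

The primes p ≤ 15 are [2, 3, 5, 7, 11, 13]. For each prime, (1 − 1/p^4)^(-1) = p^4 / (p^4 − 1). The product is (1 − 1/2^4)^(-1), (1 − 1/3^4)^(-1), (1 − 1/5^4)^(-1), (1 − 1/7^4)^(-1), (1 − 1/11^4)^(-1), (1 − 1/13^4)^(-1) = ∏ p^4 / (p^4 − 1) = 11033033011/10194124800.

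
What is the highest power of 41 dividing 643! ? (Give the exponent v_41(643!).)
v_41(643!) = 15

Legendre's formula: v_p(n!) = Σ_{k ≥ 1} ⌊n / p^k⌋. For p = 41, n = 643, the terms are:
  ⌊643/41^1⌋ = ⌊643/41⌋ = 15
(the next term ⌊643/41^2⌋ = 0, terminating the sum). Summing: v_41(643!) = 15 = 15.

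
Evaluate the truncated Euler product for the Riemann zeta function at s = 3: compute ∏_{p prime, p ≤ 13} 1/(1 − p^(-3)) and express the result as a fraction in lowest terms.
∏ = 39364325/32767248

The primes p ≤ 13 are [2, 3, 5, 7, 11, 13]. For each prime, (1 − 1/p^3)^(-1) = p^3 / (p^3 − 1). The product is (1 − 1/2^3)^(-1), (1 − 1/3^3)^(-1), (1 − 1/5^3)^(-1), (1 − 1/7^3)^(-1), (1 − 1/11^3)^(-1), (1 − 1/13^3)^(-1) = ∏ p^3 / (p^3 − 1) = 39364325/32767248.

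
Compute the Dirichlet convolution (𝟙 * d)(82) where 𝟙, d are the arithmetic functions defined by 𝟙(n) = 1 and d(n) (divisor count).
(𝟙 * d)(82) = 9

Divisors of 82: [1, 2, 41, 82]. For each d | 82:
  d = 1: 𝟙(1) · d(82/1) = 1 · 4 = 4
  d = 2: 𝟙(2) · d(82/2) = 1 · 2 = 2
  d = 41: 𝟙(41) · d(82/41) = 1 · 2 = 2
  d = 82: 𝟙(82) · d(82/82) = 1 · 1 = 1
Summing: (𝟙 * d)(82) = 4 + 2 + 2 + 1 = 9.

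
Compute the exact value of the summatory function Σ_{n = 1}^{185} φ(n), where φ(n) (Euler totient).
Σ_{n ≤ 185} φ(n) = 10484

Compute φ(n) for each 1 ≤ n ≤ 185: φ(1) = 1, φ(2) = 1, φ(3) = 2, φ(4) = 2, φ(5) = 4, φ(6) = 2, φ(7) = 6, φ(8) = 4, φ(9) = 6, φ(10) = 4, φ(11) = 10, φ(12) = 4, φ(13) = 12, φ(14) = 6, φ(15) = 8, φ(16) = 8, φ(17) = 16, φ(18) = 6, φ(19) = 18, φ(20) = 8, φ(21) = 12, φ(22) = 10, φ(23) = 22, φ(24) = 8, φ(25) = 20, φ(26) = 12, φ(27) = 18, φ(28) = 12, φ(29) = 28, φ(30) = 8, φ(31) = 30, φ(32) = 16, φ(33) = 20, φ(34) = 16, φ(35) = 24, φ(36) = 12, φ(37) = 36, φ(38) = 18, φ(39) = 24, φ(40) = 16, φ(41) = 40, φ(42) = 12, φ(43) = 42, φ(44) = 20, φ(45) = 24, φ(46) = 22, φ(47) = 46, φ(48) = 16, φ(49) = 42, φ(50) = 20, φ(51) = 32, φ(52) = 24, φ(53) = 52, φ(54) = 18, φ(55) = 40, φ(56) = 24, φ(57) = 36, φ(58) = 28, φ(59) = 58, φ(60) = 16, φ(61) = 60, φ(62) = 30, φ(63) = 36, φ(64) = 32, φ(65) = 48, φ(66) = 20, φ(67) = 66, φ(68) = 32, φ(69) = 44, φ(70) = 24, φ(71) = 70, φ(72) = 24, φ(73) = 72, φ(74) = 36, φ(75) = 40, φ(76) = 36, φ(77) = 60, φ(78) = 24, φ(79) = 78, φ(80) = 32, φ(81) = 54, φ(82) = 40, φ(83) = 82, φ(84) = 24, φ(85) = 64, φ(86) = 42, φ(87) = 56, φ(88) = 40, φ(89) = 88, φ(90) = 24, φ(91) = 72, φ(92) = 44, φ(93) = 60, φ(94) = 46, φ(95) = 72, φ(96) = 32, φ(97) = 96, φ(98) = 42, φ(99) = 60, φ(100) = 40, φ(101) = 100, φ(102) = 32, φ(103) = 102, φ(104) = 48, φ(105) = 48, φ(106) = 52, φ(107) = 106, φ(108) = 36, φ(109) = 108, φ(110) = 40, φ(111) = 72, φ(112) = 48, φ(113) = 112, φ(114) = 36, φ(115) = 88, φ(116) = 56, φ(117) = 72, φ(118) = 58, φ(119) = 96, φ(120) = 32, φ(121) = 110, φ(122) = 60, φ(123) = 80, φ(124) = 60, φ(125) = 100, φ(126) = 36, φ(127) = 126, φ(128) = 64, φ(129) = 84, φ(130) = 48, φ(131) = 130, φ(132) = 40, φ(133) = 108, φ(134) = 66, φ(135) = 72, φ(136) = 64, φ(137) = 136, φ(138) = 44, φ(139) = 138, φ(140) = 48, φ(141) = 92, φ(142) = 70, φ(143) = 120, φ(144) = 48, φ(145) = 112, φ(146) = 72, φ(147) = 84, φ(148) = 72, φ(149) = 148, φ(150) = 40, φ(151) = 150, φ(152) = 72, φ(153) = 96, φ(154) = 60, φ(155) = 120, φ(156) = 48, φ(157) = 156, φ(158) = 78, φ(159) = 104, φ(160) = 64, φ(161) = 132, φ(162) = 54, φ(163) = 162, φ(164) = 80, φ(165) = 80, φ(166) = 82, φ(167) = 166, φ(168) = 48, φ(169) = 156, φ(170) = 64, φ(171) = 108, φ(172) = 84, φ(173) = 172, φ(174) = 56, φ(175) = 120, φ(176) = 80, φ(177) = 116, φ(178) = 88, φ(179) = 178, φ(180) = 48, φ(181) = 180, φ(182) = 72, φ(183) = 120, φ(184) = 88, φ(185) = 144. Summing all 185 values: 10484. (Average order: Σ_{n ≤ x} φ(n) ~ (3/π²) x². For x = 185, (3/π²)·185² ≈ 10403.15.)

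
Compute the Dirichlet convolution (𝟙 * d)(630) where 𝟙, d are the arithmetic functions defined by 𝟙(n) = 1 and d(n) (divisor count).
(𝟙 * d)(630) = 162

Divisors of 630: [1, 2, 3, 5, 6, 7, 9, 10, 14, 15, 18, 21, 30, 35, 42, 45, 63, 70, 90, 105, 126, 210, 315, 630]. For each d | 630:
  d = 1: 𝟙(1) · d(630/1) = 1 · 24 = 24
  d = 2: 𝟙(2) · d(630/2) = 1 · 12 = 12
  d = 3: 𝟙(3) · d(630/3) = 1 · 16 = 16
  d = 5: 𝟙(5) · d(630/5) = 1 · 12 = 12
  d = 6: 𝟙(6) · d(630/6) = 1 · 8 = 8
  d = 7: 𝟙(7) · d(630/7) = 1 · 12 = 12
  d = 9: 𝟙(9) · d(630/9) = 1 · 8 = 8
  d = 10: 𝟙(10) · d(630/10) = 1 · 6 = 6
  d = 14: 𝟙(14) · d(630/14) = 1 · 6 = 6
  d = 15: 𝟙(15) · d(630/15) = 1 · 8 = 8
  d = 18: 𝟙(18) · d(630/18) = 1 · 4 = 4
  d = 21: 𝟙(21) · d(630/21) = 1 · 8 = 8
  d = 30: 𝟙(30) · d(630/30) = 1 · 4 = 4
  d = 35: 𝟙(35) · d(630/35) = 1 · 6 = 6
  d = 42: 𝟙(42) · d(630/42) = 1 · 4 = 4
  d = 45: 𝟙(45) · d(630/45) = 1 · 4 = 4
  d = 63: 𝟙(63) · d(630/63) = 1 · 4 = 4
  d = 70: 𝟙(70) · d(630/70) = 1 · 3 = 3
  d = 90: 𝟙(90) · d(630/90) = 1 · 2 = 2
  d = 105: 𝟙(105) · d(630/105) = 1 · 4 = 4
  d = 126: 𝟙(126) · d(630/126) = 1 · 2 = 2
  d = 210: 𝟙(210) · d(630/210) = 1 · 2 = 2
  d = 315: 𝟙(315) · d(630/315) = 1 · 2 = 2
  d = 630: 𝟙(630) · d(630/630) = 1 · 1 = 1
Summing: (𝟙 * d)(630) = 24 + 12 + 16 + 12 + 8 + 12 + 8 + 6 + 6 + 8 + 4 + 8 + 4 + 6 + 4 + 4 + 4 + 3 + 2 + 4 + 2 + 2 + 2 + 1 = 162.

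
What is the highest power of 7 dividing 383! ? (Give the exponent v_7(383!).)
v_7(383!) = 62

Legendre's formula: v_p(n!) = Σ_{k ≥ 1} ⌊n / p^k⌋. For p = 7, n = 383, the terms are:
  ⌊383/7^1⌋ = ⌊383/7⌋ = 54
  ⌊383/7^2⌋ = ⌊383/49⌋ = 7
  ⌊383/7^3⌋ = ⌊383/343⌋ = 1
(the next term ⌊383/7^4⌋ = 0, terminating the sum). Summing: v_7(383!) = 54 + 7 + 1 = 62.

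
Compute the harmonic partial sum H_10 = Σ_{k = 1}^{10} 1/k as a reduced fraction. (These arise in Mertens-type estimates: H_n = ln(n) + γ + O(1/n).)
H_10 = 7381/2520

Direct summation: H_10 = 1 + 1/2 + ... + 1/10. The least common denominator is lcm(1, ..., 10) = 2520; over this denominator the numerator is 2520 + 1260 + 840 + 630 + 504 + 420 + 360 + 315 + 280 + 252 = 7381, so H_10 = 7381/2520 (already in lowest terms) ≈ 2.92897. (The PNT-adjacent estimate ln(10) + γ ≈ 2.87980 matches within O(1/n).)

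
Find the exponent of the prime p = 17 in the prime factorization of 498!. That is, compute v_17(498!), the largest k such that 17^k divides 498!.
v_17(498!) = 30

Legendre's formula: v_p(n!) = Σ_{k ≥ 1} ⌊n / p^k⌋. For p = 17, n = 498, the terms are:
  ⌊498/17^1⌋ = ⌊498/17⌋ = 29
  ⌊498/17^2⌋ = ⌊498/289⌋ = 1
(the next term ⌊498/17^3⌋ = 0, terminating the sum). Summing: v_17(498!) = 29 + 1 = 30.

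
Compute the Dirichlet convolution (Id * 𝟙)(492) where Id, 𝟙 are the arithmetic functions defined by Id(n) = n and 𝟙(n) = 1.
(Id * 𝟙)(492) = 1176

Divisors of 492: [1, 2, 3, 4, 6, 12, 41, 82, 123, 164, 246, 492]. For each d | 492:
  d = 1: Id(1) · 𝟙(492/1) = 1 · 1 = 1
  d = 2: Id(2) · 𝟙(492/2) = 2 · 1 = 2
  d = 3: Id(3) · 𝟙(492/3) = 3 · 1 = 3
  d = 4: Id(4) · 𝟙(492/4) = 4 · 1 = 4
  d = 6: Id(6) · 𝟙(492/6) = 6 · 1 = 6
  d = 12: Id(12) · 𝟙(492/12) = 12 · 1 = 12
  d = 41: Id(41) · 𝟙(492/41) = 41 · 1 = 41
  d = 82: Id(82) · 𝟙(492/82) = 82 · 1 = 82
  d = 123: Id(123) · 𝟙(492/123) = 123 · 1 = 123
  d = 164: Id(164) · 𝟙(492/164) = 164 · 1 = 164
  d = 246: Id(246) · 𝟙(492/246) = 246 · 1 = 246
  d = 492: Id(492) · 𝟙(492/492) = 492 · 1 = 492
Summing: (Id * 𝟙)(492) = 1 + 2 + 3 + 4 + 6 + 12 + 41 + 82 + 123 + 164 + 246 + 492 = 1176.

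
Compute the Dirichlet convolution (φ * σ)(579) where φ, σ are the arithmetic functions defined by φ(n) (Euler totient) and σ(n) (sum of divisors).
(φ * σ)(579) = 2316

Divisors of 579: [1, 3, 193, 579]. For each d | 579:
  d = 1: φ(1) · σ(579/1) = 1 · 776 = 776
  d = 3: φ(3) · σ(579/3) = 2 · 194 = 388
  d = 193: φ(193) · σ(579/193) = 192 · 4 = 768
  d = 579: φ(579) · σ(579/579) = 384 · 1 = 384
Summing: (φ * σ)(579) = 776 + 388 + 768 + 384 = 2316.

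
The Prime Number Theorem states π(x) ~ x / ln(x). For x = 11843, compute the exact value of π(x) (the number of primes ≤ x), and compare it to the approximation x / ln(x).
π(11843) = 1421;  x/ln(x) ≈ 1262.65;  relative error ≈ 11.14%.

Directly count primes up to 11843: π(11843) = 1421. The PNT approximation gives 11843/ln(11843) ≈ 11843/9.37949 ≈ 1262.65. Relative error (π(x) − x/ln(x)) / π(x) ≈ 11.14%; the approximation is known to undercount slightly (Li(x) is a better estimate).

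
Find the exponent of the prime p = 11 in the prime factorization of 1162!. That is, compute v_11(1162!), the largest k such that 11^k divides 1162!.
v_11(1162!) = 114

Legendre's formula: v_p(n!) = Σ_{k ≥ 1} ⌊n / p^k⌋. For p = 11, n = 1162, the terms are:
  ⌊1162/11^1⌋ = ⌊1162/11⌋ = 105
  ⌊1162/11^2⌋ = ⌊1162/121⌋ = 9
(the next term ⌊1162/11^3⌋ = 0, terminating the sum). Summing: v_11(1162!) = 105 + 9 = 114.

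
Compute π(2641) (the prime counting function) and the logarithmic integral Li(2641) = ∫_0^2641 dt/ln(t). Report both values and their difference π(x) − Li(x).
π(2641) = 382;  Li(2641) ≈ 397.57;  π(x) − Li(x) ≈ -15.57.

Direct count of primes ≤ 2641 gives π(2641) = 382. Numerical evaluation of the logarithmic integral gives Li(2641) ≈ 397.57. The difference π(x) − Li(x) ≈ -15.57 is typically negative for small/moderate x (Li(x) overestimates), though Littlewood's theorem shows this sign changes infinitely often.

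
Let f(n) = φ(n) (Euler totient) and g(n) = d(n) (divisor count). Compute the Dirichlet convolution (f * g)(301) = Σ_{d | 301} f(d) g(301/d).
(φ * d)(301) = 352

Divisors of 301: [1, 7, 43, 301]. For each d | 301:
  d = 1: φ(1) · d(301/1) = 1 · 4 = 4
  d = 7: φ(7) · d(301/7) = 6 · 2 = 12
  d = 43: φ(43) · d(301/43) = 42 · 2 = 84
  d = 301: φ(301) · d(301/301) = 252 · 1 = 252
Summing: (φ * d)(301) = 4 + 12 + 84 + 252 = 352.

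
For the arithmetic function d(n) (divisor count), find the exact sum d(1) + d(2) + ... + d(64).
Σ_{n ≤ 64} d(n) = 280

Compute d(n) for each 1 ≤ n ≤ 64: d(1) = 1, d(2) = 2, d(3) = 2, d(4) = 3, d(5) = 2, d(6) = 4, d(7) = 2, d(8) = 4, d(9) = 3, d(10) = 4, d(11) = 2, d(12) = 6, d(13) = 2, d(14) = 4, d(15) = 4, d(16) = 5, d(17) = 2, d(18) = 6, d(19) = 2, d(20) = 6, d(21) = 4, d(22) = 4, d(23) = 2, d(24) = 8, d(25) = 3, d(26) = 4, d(27) = 4, d(28) = 6, d(29) = 2, d(30) = 8, d(31) = 2, d(32) = 6, d(33) = 4, d(34) = 4, d(35) = 4, d(36) = 9, d(37) = 2, d(38) = 4, d(39) = 4, d(40) = 8, d(41) = 2, d(42) = 8, d(43) = 2, d(44) = 6, d(45) = 6, d(46) = 4, d(47) = 2, d(48) = 10, d(49) = 3, d(50) = 6, d(51) = 4, d(52) = 6, d(53) = 2, d(54) = 8, d(55) = 4, d(56) = 8, d(57) = 4, d(58) = 4, d(59) = 2, d(60) = 12, d(61) = 2, d(62) = 4, d(63) = 6, d(64) = 7. Summing all 64 values: 280. (Dirichlet's divisor formula: Σ_{n ≤ x} d(n) = x ln(x) + (2γ − 1) x + O(√x). For x = 64, the asymptotic estimate is ≈ 276.05.)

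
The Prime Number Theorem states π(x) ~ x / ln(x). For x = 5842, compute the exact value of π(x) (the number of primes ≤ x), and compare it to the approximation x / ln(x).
π(5842) = 766;  x/ln(x) ≈ 673.60;  relative error ≈ 12.06%.

Directly count primes up to 5842: π(5842) = 766. The PNT approximation gives 5842/ln(5842) ≈ 5842/8.67283 ≈ 673.60. Relative error (π(x) − x/ln(x)) / π(x) ≈ 12.06%; the approximation is known to undercount slightly (Li(x) is a better estimate).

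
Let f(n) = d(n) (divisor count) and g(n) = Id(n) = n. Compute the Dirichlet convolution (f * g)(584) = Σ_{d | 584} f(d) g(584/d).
(d * Id)(584) = 1950

Divisors of 584: [1, 2, 4, 8, 73, 146, 292, 584]. For each d | 584:
  d = 1: d(1) · Id(584/1) = 1 · 584 = 584
  d = 2: d(2) · Id(584/2) = 2 · 292 = 584
  d = 4: d(4) · Id(584/4) = 3 · 146 = 438
  d = 8: d(8) · Id(584/8) = 4 · 73 = 292
  d = 73: d(73) · Id(584/73) = 2 · 8 = 16
  d = 146: d(146) · Id(584/146) = 4 · 4 = 16
  d = 292: d(292) · Id(584/292) = 6 · 2 = 12
  d = 584: d(584) · Id(584/584) = 8 · 1 = 8
Summing: (d * Id)(584) = 584 + 584 + 438 + 292 + 16 + 16 + 12 + 8 = 1950.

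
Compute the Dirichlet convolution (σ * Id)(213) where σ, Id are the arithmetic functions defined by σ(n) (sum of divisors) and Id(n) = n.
(σ * Id)(213) = 1001

Divisors of 213: [1, 3, 71, 213]. For each d | 213:
  d = 1: σ(1) · Id(213/1) = 1 · 213 = 213
  d = 3: σ(3) · Id(213/3) = 4 · 71 = 284
  d = 71: σ(71) · Id(213/71) = 72 · 3 = 216
  d = 213: σ(213) · Id(213/213) = 288 · 1 = 288
Summing: (σ * Id)(213) = 213 + 284 + 216 + 288 = 1001.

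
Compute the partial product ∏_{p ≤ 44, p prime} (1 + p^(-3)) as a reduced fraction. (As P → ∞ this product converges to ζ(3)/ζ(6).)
∏ = 77199709041125603078439960576/65340146372601957980502060935

The primes p ≤ 44 are [2, 3, 5, 7, 11, 13, 17, 19, 23, 29, 31, 37, 41, 43]. For each, (1 + 1/p^3) = (p^3 + 1)/p^3. Multiplying these fractions over p ∈ [2, 3, 5, 7, 11, 13, 17, 19, 23, 29, 31, 37, 41, 43] gives 77199709041125603078439960576/65340146372601957980502060935. (In the limit P → ∞ this tends to ζ(3)/ζ(6).)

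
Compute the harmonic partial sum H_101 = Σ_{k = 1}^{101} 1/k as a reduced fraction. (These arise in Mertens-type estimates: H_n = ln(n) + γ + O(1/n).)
H_101 = 1463919079240743966268954674710929768361083/281670315928038407744716588098661706369472

Direct summation: H_101 = 1 + 1/2 + ... + 1/101. The least common denominator is lcm(1, ..., 101) = 7041757898200960193617914702466542659236800; over this denominator the numerator is 7041757898200960193617914702466542659236800 + 3520878949100480096808957351233271329618400 + 2347252632733653397872638234155514219745600 + 1760439474550240048404478675616635664809200 + 1408351579640192038723582940493308531847360 + 1173626316366826698936319117077757109872800 + 1005965414028708599088273528923791808462400 + 880219737275120024202239337808317832404600 + 782417544244551132624212744718504739915200 + 704175789820096019361791470246654265923680 + 640159808927360017601628609315140241748800 + 586813158183413349468159558538878554936400 + 541673684476996937970608823266657127633600 + 502982707014354299544136764461895904231200 + 469450526546730679574527646831102843949120 + 440109868637560012101119668904158916202300 + 414221052835350599624583217792149568190400 + 391208772122275566312106372359252369957600 + 370618836747418957558837615919291718907200 + 352087894910048009680895735123327132961840 + 335321804676236199696091176307930602820800 + 320079904463680008800814304657570120874400 + 306163386878302617113822378368110550401600 + 293406579091706674734079779269439277468200 + 281670315928038407744716588098661706369472 + 270836842238498468985304411633328563816800 + 260805848081517044208070914906168246638400 + 251491353507177149772068382230947952115600 + 242819237868998627366134989740225608939200 + 234725263273365339787263823415551421974560 + 227153480587127748181223054918275569652800 + 220054934318780006050559834452079458101150 + 213386602975786672533876203105046747249600 + 207110526417675299812291608896074784095200 + 201193082805741719817654705784758361692480 + 195604386061137783156053186179626184978800 + 190317781032458383611294991958555207006400 + 185309418373709478779418807959645859453600 + 180557894825665645990202941088885709211200 + 176043947455024004840447867561663566480920 + 171750192639047809600436943962598601444800 + 167660902338118099848045588153965301410400 + 163761811586068841712044527964338201377600 + 160039952231840004400407152328785060437200 + 156483508848910226524842548943700947983040 + 153081693439151308556911189184055275200800 + 149824636131935323268466270265245588494400 + 146703289545853337367039889634719638734100 + 143709344861244085584039075560541686923200 + 140835157964019203872358294049330853184736 + 138073684278450199874861072597383189396800 + 135418421119249234492652205816664281908400 + 132863356569829437615432352876727219985600 + 130402924040758522104035457453084123319200 + 128031961785472003520325721863028048349760 + 125745676753588574886034191115473976057800 + 123539612249139652519612538639763906302400 + 121409618934499313683067494870112804469600 + 119351828783067121925727367838415977275200 + 117362631636682669893631911707775710987280 + 115438654068868199895375650860107256708800 + 113576740293563874090611527459137784826400 + 111773934892078733232030392102643534273600 + 110027467159390003025279917226039729050575 + 108334736895399387594121764653331425526720 + 106693301487893336266938101552523373624800 + 105100864152253137218177831380097651630400 + 103555263208837649906145804448037392047600 + 102054462292767539037940792789370183467200 + 100596541402870859908827352892379180846240 + 99179688707055777374900207076993558580800 + 97802193030568891578026593089813092489400 + 96462436961656988953670064417349899441600 + 95158890516229191805647495979277603503200 + 93890105309346135914905529366220568789824 + 92654709186854739389709403979822929726800 + 91451401275337145371661229902162891678400 + 90278947412832822995101470544442854605600 + 89136175926594432830606515221095476699200 + 88021973727512002420223933780831783240460 + 86935282693839014736023638302056082212800 + 85875096319523904800218471981299300722400 + 84840456604830845706239936174295694689600 + 83830451169059049924022794076982650705200 + 82844210567070119924916643558429913638080 + 81880905793034420856022263982169100688800 + 80939745956332875788711663246741869646400 + 80019976115920002200203576164392530218600 + 79120875260684945995706906769286996171200 + 78241754424455113262421274471850473991520 + 77381954925285276852944117609522446804800 + 76540846719575654278455594592027637600400 + 75717826862375916060407684972758523217600 + 74912318065967661634233135132622794247200 + 74123767349483791511767523183858343781440 + 73351644772926668683519944817359819367050 + 72595442249494434985751697963572604734400 + 71854672430622042792019537780270843461600 + 71128867658595557511292067701682249083200 + 70417578982009601936179147024665426592368 + 69720375229712477164533808935312303556800 = 36597976981018599156723866867773244209027075, so H_101 = 36597976981018599156723866867773244209027075/7041757898200960193617914702466542659236800; reducing by gcd(36597976981018599156723866867773244209027075, 7041757898200960193617914702466542659236800) = 25 gives 1463919079240743966268954674710929768361083/281670315928038407744716588098661706369472 ≈ 5.19728. (The PNT-adjacent estimate ln(101) + γ ≈ 5.19234 matches within O(1/n).)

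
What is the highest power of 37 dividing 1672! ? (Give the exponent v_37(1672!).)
v_37(1672!) = 46

Legendre's formula: v_p(n!) = Σ_{k ≥ 1} ⌊n / p^k⌋. For p = 37, n = 1672, the terms are:
  ⌊1672/37^1⌋ = ⌊1672/37⌋ = 45
  ⌊1672/37^2⌋ = ⌊1672/1369⌋ = 1
(the next term ⌊1672/37^3⌋ = 0, terminating the sum). Summing: v_37(1672!) = 45 + 1 = 46.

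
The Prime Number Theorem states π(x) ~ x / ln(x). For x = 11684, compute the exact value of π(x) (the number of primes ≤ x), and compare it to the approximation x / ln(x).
π(11684) = 1402;  x/ln(x) ≈ 1247.49;  relative error ≈ 11.02%.

Directly count primes up to 11684: π(11684) = 1402. The PNT approximation gives 11684/ln(11684) ≈ 11684/9.36598 ≈ 1247.49. Relative error (π(x) − x/ln(x)) / π(x) ≈ 11.02%; the approximation is known to undercount slightly (Li(x) is a better estimate).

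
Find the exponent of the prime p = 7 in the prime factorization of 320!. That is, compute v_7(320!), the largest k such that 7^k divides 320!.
v_7(320!) = 51

Legendre's formula: v_p(n!) = Σ_{k ≥ 1} ⌊n / p^k⌋. For p = 7, n = 320, the terms are:
  ⌊320/7^1⌋ = ⌊320/7⌋ = 45
  ⌊320/7^2⌋ = ⌊320/49⌋ = 6
(the next term ⌊320/7^3⌋ = 0, terminating the sum). Summing: v_7(320!) = 45 + 6 = 51.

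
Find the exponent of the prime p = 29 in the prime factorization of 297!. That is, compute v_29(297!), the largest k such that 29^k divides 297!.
v_29(297!) = 10

Legendre's formula: v_p(n!) = Σ_{k ≥ 1} ⌊n / p^k⌋. For p = 29, n = 297, the terms are:
  ⌊297/29^1⌋ = ⌊297/29⌋ = 10
(the next term ⌊297/29^2⌋ = 0, terminating the sum). Summing: v_29(297!) = 10 = 10.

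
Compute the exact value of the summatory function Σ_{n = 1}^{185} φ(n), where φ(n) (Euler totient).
Σ_{n ≤ 185} φ(n) = 10484

Compute φ(n) for each 1 ≤ n ≤ 185: φ(1) = 1, φ(2) = 1, φ(3) = 2, φ(4) = 2, φ(5) = 4, φ(6) = 2, φ(7) = 6, φ(8) = 4, φ(9) = 6, φ(10) = 4, φ(11) = 10, φ(12) = 4, φ(13) = 12, φ(14) = 6, φ(15) = 8, φ(16) = 8, φ(17) = 16, φ(18) = 6, φ(19) = 18, φ(20) = 8, φ(21) = 12, φ(22) = 10, φ(23) = 22, φ(24) = 8, φ(25) = 20, φ(26) = 12, φ(27) = 18, φ(28) = 12, φ(29) = 28, φ(30) = 8, φ(31) = 30, φ(32) = 16, φ(33) = 20, φ(34) = 16, φ(35) = 24, φ(36) = 12, φ(37) = 36, φ(38) = 18, φ(39) = 24, φ(40) = 16, φ(41) = 40, φ(42) = 12, φ(43) = 42, φ(44) = 20, φ(45) = 24, φ(46) = 22, φ(47) = 46, φ(48) = 16, φ(49) = 42, φ(50) = 20, φ(51) = 32, φ(52) = 24, φ(53) = 52, φ(54) = 18, φ(55) = 40, φ(56) = 24, φ(57) = 36, φ(58) = 28, φ(59) = 58, φ(60) = 16, φ(61) = 60, φ(62) = 30, φ(63) = 36, φ(64) = 32, φ(65) = 48, φ(66) = 20, φ(67) = 66, φ(68) = 32, φ(69) = 44, φ(70) = 24, φ(71) = 70, φ(72) = 24, φ(73) = 72, φ(74) = 36, φ(75) = 40, φ(76) = 36, φ(77) = 60, φ(78) = 24, φ(79) = 78, φ(80) = 32, φ(81) = 54, φ(82) = 40, φ(83) = 82, φ(84) = 24, φ(85) = 64, φ(86) = 42, φ(87) = 56, φ(88) = 40, φ(89) = 88, φ(90) = 24, φ(91) = 72, φ(92) = 44, φ(93) = 60, φ(94) = 46, φ(95) = 72, φ(96) = 32, φ(97) = 96, φ(98) = 42, φ(99) = 60, φ(100) = 40, φ(101) = 100, φ(102) = 32, φ(103) = 102, φ(104) = 48, φ(105) = 48, φ(106) = 52, φ(107) = 106, φ(108) = 36, φ(109) = 108, φ(110) = 40, φ(111) = 72, φ(112) = 48, φ(113) = 112, φ(114) = 36, φ(115) = 88, φ(116) = 56, φ(117) = 72, φ(118) = 58, φ(119) = 96, φ(120) = 32, φ(121) = 110, φ(122) = 60, φ(123) = 80, φ(124) = 60, φ(125) = 100, φ(126) = 36, φ(127) = 126, φ(128) = 64, φ(129) = 84, φ(130) = 48, φ(131) = 130, φ(132) = 40, φ(133) = 108, φ(134) = 66, φ(135) = 72, φ(136) = 64, φ(137) = 136, φ(138) = 44, φ(139) = 138, φ(140) = 48, φ(141) = 92, φ(142) = 70, φ(143) = 120, φ(144) = 48, φ(145) = 112, φ(146) = 72, φ(147) = 84, φ(148) = 72, φ(149) = 148, φ(150) = 40, φ(151) = 150, φ(152) = 72, φ(153) = 96, φ(154) = 60, φ(155) = 120, φ(156) = 48, φ(157) = 156, φ(158) = 78, φ(159) = 104, φ(160) = 64, φ(161) = 132, φ(162) = 54, φ(163) = 162, φ(164) = 80, φ(165) = 80, φ(166) = 82, φ(167) = 166, φ(168) = 48, φ(169) = 156, φ(170) = 64, φ(171) = 108, φ(172) = 84, φ(173) = 172, φ(174) = 56, φ(175) = 120, φ(176) = 80, φ(177) = 116, φ(178) = 88, φ(179) = 178, φ(180) = 48, φ(181) = 180, φ(182) = 72, φ(183) = 120, φ(184) = 88, φ(185) = 144. Summing all 185 values: 10484. (Average order: Σ_{n ≤ x} φ(n) ~ (3/π²) x². For x = 185, (3/π²)·185² ≈ 10403.15.)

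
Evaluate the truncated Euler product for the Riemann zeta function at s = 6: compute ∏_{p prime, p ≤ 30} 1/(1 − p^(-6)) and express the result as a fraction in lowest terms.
∏ = 72490271559216474168912845656112612875/71254500493223560043941297249880899584

The primes p ≤ 30 are [2, 3, 5, 7, 11, 13, 17, 19, 23, 29]. For each prime, (1 − 1/p^6)^(-1) = p^6 / (p^6 − 1). The product is (1 − 1/2^6)^(-1), (1 − 1/3^6)^(-1), (1 − 1/5^6)^(-1), (1 − 1/7^6)^(-1), (1 − 1/11^6)^(-1), (1 − 1/13^6)^(-1), (1 − 1/17^6)^(-1), (1 − 1/19^6)^(-1), (1 − 1/23^6)^(-1), (1 − 1/29^6)^(-1) = ∏ p^6 / (p^6 − 1) = 72490271559216474168912845656112612875/71254500493223560043941297249880899584.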